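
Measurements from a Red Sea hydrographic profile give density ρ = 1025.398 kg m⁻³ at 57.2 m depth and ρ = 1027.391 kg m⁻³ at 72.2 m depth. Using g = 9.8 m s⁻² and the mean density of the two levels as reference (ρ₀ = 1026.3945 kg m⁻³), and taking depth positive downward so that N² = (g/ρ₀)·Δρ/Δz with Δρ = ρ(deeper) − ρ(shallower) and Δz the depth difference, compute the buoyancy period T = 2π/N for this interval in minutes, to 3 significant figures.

Δρ = 1027.391 − 1025.398 = 1.993 kg m⁻³ over Δz = 72.2 − 57.2 = 15 m.
N² = (9.8/1026.3945) × (1.993/15) = 1.2686 × 10⁻³ s⁻².
N = √(1.2686 × 10⁻³) = 0.035617 rad s⁻¹, so T = 2π/N = 176.41 s = 2.9402 min ≈ 2.94 min.

2.94 min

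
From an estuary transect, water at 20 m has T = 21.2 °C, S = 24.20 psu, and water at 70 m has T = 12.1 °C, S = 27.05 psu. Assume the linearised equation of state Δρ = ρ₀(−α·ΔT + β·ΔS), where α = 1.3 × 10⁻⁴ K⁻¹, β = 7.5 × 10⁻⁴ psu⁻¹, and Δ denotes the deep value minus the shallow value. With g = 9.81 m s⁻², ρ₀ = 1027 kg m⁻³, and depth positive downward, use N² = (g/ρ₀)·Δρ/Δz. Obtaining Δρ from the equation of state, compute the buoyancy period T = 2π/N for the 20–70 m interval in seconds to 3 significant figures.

ΔT = -9.1 K, ΔS = +2.85 psu (deep − shallow).
Δρ/ρ₀ = −αΔT + βΔS = 1.183 × 10⁻³ + 2.1375 × 10⁻³ = 3.3205 × 10⁻³, so Δρ ≈ 3.410 kg m⁻³.
N² = (g/ρ₀)·Δρ/Δz = g·(Δρ/ρ₀)/Δz = 9.81 × 3.3205 × 10⁻³ / 50 = 6.5148 × 10⁻⁴ s⁻².
N = √(6.5148 × 10⁻⁴) = 0.025524 rad s⁻¹ → T = 2π/N = 246.17 s ≈ 246 s.

246 s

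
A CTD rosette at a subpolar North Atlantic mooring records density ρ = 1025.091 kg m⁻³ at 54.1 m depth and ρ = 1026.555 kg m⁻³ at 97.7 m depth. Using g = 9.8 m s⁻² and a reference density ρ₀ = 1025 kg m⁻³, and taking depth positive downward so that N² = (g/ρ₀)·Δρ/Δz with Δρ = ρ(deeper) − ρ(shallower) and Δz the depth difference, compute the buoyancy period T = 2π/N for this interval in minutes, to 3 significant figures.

Δρ = 1026.555 − 1025.091 = 1.464 kg m⁻³ over Δz = 97.7 − 54.1 = 43.6 m.
N² = (9.8/1025) × (1.464/43.6) = 3.2104 × 10⁻⁴ s⁻².
N = √(3.2104 × 10⁻⁴) = 0.017918 rad s⁻¹, so T = 2π/N = 350.66 s = 5.8443 min ≈ 5.84 min.
Since Δρ > 0 the layer is stably stratified.

5.84 min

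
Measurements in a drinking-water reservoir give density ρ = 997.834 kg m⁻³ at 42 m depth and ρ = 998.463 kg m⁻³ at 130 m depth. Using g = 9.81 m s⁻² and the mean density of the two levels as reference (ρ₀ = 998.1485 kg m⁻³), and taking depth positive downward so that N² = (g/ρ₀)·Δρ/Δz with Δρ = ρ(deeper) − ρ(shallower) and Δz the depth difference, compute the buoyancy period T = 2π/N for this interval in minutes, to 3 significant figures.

12.5 min

Δρ = 998.463 − 997.834 = 0.629 kg m⁻³ over Δz = 130 − 42 = 88 m.
N² = (9.81/998.1485) × (0.629/88) = 7.0249 × 10⁻⁵ s⁻².
N = √(7.0249 × 10⁻⁵) = 8.3815 × 10⁻³ rad s⁻¹, so T = 2π/N = 749.65 s = 12.494 min ≈ 12.5 min.
N² > 0, so the interval is statically stable.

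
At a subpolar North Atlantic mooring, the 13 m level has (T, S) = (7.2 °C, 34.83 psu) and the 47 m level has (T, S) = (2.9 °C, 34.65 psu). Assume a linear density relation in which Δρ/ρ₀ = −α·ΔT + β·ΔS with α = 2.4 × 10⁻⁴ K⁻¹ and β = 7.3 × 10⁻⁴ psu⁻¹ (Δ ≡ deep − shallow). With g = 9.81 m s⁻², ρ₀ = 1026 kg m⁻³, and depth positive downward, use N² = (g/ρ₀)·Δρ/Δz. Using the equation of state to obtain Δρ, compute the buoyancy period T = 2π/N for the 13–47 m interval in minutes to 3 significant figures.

ΔT = -4.3 K, ΔS = -0.18 psu (deep − shallow).
Δρ/ρ₀ = −αΔT + βΔS = 1.032 × 10⁻³ − 1.314 × 10⁻⁴ = 9.006 × 10⁻⁴, so Δρ ≈ 0.9240 kg m⁻³.
N² = (g/ρ₀)·Δρ/Δz = g·(Δρ/ρ₀)/Δz = 9.81 × 9.006 × 10⁻⁴ / 34 = 2.5985 × 10⁻⁴ s⁻².
N = √(2.5985 × 10⁻⁴) = 0.016120 rad s⁻¹ → T = 2π/N = 389.78 s = 6.4963 min ≈ 6.50 min.

6.50 min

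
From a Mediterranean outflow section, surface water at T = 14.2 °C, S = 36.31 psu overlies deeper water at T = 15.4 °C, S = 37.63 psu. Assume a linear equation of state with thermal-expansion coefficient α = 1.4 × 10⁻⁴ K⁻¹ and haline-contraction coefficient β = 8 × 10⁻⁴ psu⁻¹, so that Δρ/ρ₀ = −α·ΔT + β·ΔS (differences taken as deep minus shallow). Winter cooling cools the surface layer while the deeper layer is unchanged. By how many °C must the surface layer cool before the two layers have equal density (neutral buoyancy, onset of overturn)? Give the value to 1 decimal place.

6.3 °C

Neutral buoyancy requires Δρ = 0, i.e. −α(T_deep − T_surf′) + β(S_deep − S_surf) = 0.
T_surf′ = T_deep − (β/α)·ΔS = 15.4 − (8 × 10⁻⁴/1.4 × 10⁻⁴)·(+1.32) = 7.857 °C.
Cooling required: 14.2 − (7.857) = 6.343 °C.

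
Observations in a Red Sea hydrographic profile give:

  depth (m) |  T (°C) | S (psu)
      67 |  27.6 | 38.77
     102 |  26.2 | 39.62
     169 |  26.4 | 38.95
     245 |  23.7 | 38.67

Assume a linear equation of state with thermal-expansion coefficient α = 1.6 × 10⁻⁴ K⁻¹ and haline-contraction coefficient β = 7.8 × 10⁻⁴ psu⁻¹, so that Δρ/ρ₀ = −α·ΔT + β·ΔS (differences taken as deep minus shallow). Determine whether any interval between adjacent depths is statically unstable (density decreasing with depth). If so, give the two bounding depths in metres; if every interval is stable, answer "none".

102–169 m

Evaluate Δρ/ρ₀ = −αΔT + βΔS across each adjacent pair:
  67–102 m: −αΔT+βΔS = −(1.6 × 10⁻⁴)(-1.4)+(7.8 × 10⁻⁴)(+0.85) = 8.9 × 10⁻⁴ → stable
  102–169 m: −αΔT+βΔS = −(1.6 × 10⁻⁴)(+0.2)+(7.8 × 10⁻⁴)(-0.67) = -5.5 × 10⁻⁴ → UNSTABLE
  169–245 m: −αΔT+βΔS = −(1.6 × 10⁻⁴)(-2.7)+(7.8 × 10⁻⁴)(-0.28) = 2.1 × 10⁻⁴ → stable
The 102–169 m interval has Δρ < 0: lighter water underlies denser water.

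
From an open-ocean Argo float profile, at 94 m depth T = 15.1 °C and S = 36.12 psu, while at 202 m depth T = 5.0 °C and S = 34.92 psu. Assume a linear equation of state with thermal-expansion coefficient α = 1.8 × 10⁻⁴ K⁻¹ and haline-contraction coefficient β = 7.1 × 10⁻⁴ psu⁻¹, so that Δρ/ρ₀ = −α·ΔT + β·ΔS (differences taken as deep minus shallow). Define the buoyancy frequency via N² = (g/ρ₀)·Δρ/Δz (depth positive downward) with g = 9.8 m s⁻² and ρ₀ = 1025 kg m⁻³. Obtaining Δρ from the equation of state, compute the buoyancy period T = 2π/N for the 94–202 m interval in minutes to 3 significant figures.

ΔT = -10.1 K, ΔS = -1.20 psu (deep − shallow).
Δρ/ρ₀ = −αΔT + βΔS = 1.818 × 10⁻³ − 8.52 × 10⁻⁴ = 9.66 × 10⁻⁴, so Δρ ≈ 0.9901 kg m⁻³.
N² = (g/ρ₀)·Δρ/Δz = g·(Δρ/ρ₀)/Δz = 9.8 × 9.66 × 10⁻⁴ / 108 = 8.7656 × 10⁻⁵ s⁻².
N = √(8.7656 × 10⁻⁵) = 9.3625 × 10⁻³ rad s⁻¹ → T = 2π/N = 671.10 s = 11.185 min ≈ 11.2 min.

11.2 min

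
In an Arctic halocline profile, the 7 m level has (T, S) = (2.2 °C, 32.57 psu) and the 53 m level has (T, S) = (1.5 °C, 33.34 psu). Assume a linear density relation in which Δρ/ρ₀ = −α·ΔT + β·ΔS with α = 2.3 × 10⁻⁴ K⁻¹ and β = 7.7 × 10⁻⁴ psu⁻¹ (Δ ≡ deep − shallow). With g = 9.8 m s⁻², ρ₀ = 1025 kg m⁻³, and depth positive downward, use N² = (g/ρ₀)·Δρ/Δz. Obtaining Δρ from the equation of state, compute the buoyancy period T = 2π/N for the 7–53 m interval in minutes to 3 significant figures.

ΔT = -0.7 K, ΔS = +0.77 psu (deep − shallow).
Δρ/ρ₀ = −αΔT + βΔS = 1.61 × 10⁻⁴ + 5.929 × 10⁻⁴ = 7.539 × 10⁻⁴, so Δρ ≈ 0.7727 kg m⁻³.
N² = (g/ρ₀)·Δρ/Δz = g·(Δρ/ρ₀)/Δz = 9.8 × 7.539 × 10⁻⁴ / 46 = 1.6061 × 10⁻⁴ s⁻².
N = √(1.6061 × 10⁻⁴) = 0.012673 rad s⁻¹ → T = 2π/N = 495.79 s = 8.2632 min ≈ 8.26 min.

8.26 min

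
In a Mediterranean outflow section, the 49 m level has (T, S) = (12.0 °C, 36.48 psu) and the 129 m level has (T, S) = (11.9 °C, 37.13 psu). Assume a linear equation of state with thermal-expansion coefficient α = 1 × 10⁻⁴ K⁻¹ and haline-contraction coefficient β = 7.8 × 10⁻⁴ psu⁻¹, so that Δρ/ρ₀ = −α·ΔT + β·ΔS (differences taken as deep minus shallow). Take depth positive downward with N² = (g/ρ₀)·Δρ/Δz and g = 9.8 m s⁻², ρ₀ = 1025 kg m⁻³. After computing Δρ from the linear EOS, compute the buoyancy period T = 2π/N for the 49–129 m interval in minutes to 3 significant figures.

13.2 min

ΔT = -0.1 K, ΔS = +0.65 psu (deep − shallow).
Δρ/ρ₀ = −αΔT + βΔS = 1.00 × 10⁻⁵ + 5.07 × 10⁻⁴ = 5.17 × 10⁻⁴, so Δρ ≈ 0.5299 kg m⁻³.
N² = (g/ρ₀)·Δρ/Δz = g·(Δρ/ρ₀)/Δz = 9.8 × 5.17 × 10⁻⁴ / 80 = 6.3333 × 10⁻⁵ s⁻².
N = √(6.3333 × 10⁻⁵) = 7.9582 × 10⁻³ rad s⁻¹ → T = 2π/N = 789.52 s = 13.159 min ≈ 13.2 min.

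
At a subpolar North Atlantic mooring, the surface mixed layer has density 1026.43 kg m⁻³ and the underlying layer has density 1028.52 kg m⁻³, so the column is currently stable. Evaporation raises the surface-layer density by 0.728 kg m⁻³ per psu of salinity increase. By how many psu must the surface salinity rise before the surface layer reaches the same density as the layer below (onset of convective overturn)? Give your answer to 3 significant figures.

2.87 psu

Density deficit of the surface layer: 1028.52 − 1026.43 = 2.09 kg m⁻³.
Required change = 2.09 / 0.728 = 2.87 psu.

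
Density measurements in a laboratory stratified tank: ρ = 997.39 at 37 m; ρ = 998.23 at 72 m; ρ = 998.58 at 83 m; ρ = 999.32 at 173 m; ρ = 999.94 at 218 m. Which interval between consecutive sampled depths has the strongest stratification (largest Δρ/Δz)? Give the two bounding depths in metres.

72–83 m

Compute the density gradient over each adjacent pair:
  37–72 m: Δρ/Δz = 0.84/35 = 0.024 kg m⁻⁴
  72–83 m: Δρ/Δz = 0.35/11 = 0.032 kg m⁻⁴
  83–173 m: Δρ/Δz = 0.74/90 = 8.2 × 10⁻³ kg m⁻⁴
  173–218 m: Δρ/Δz = 0.62/45 = 0.014 kg m⁻⁴
The largest gradient is in the 72–83 m interval — the pycnocline.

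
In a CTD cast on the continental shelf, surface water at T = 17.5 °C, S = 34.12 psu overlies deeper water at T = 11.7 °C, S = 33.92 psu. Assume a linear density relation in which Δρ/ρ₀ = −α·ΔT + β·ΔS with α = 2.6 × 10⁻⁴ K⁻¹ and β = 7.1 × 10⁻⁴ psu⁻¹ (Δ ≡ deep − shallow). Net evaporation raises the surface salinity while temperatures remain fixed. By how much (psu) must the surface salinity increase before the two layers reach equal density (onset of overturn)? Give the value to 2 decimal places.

Neutral buoyancy requires −α(T_deep − T_surf) + β(S_deep − S_surf′) = 0.
S_surf′ = S_deep − (α/β)·ΔT = 33.92 − (2.6 × 10⁻⁴/7.1 × 10⁻⁴)·(-5.8) = 36.0439 psu.
Increase required: 36.0439 − 34.12 = 1.9239 psu.

1.92 psu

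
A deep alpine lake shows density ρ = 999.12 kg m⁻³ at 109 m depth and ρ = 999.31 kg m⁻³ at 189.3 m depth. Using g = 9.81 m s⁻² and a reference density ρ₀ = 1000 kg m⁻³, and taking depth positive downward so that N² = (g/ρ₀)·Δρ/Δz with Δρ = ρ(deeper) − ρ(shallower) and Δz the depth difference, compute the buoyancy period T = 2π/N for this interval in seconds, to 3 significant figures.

1.30 × 10³ s

Δρ = 999.31 − 999.12 = 0.19 kg m⁻³ over Δz = 189.3 − 109 = 80.3 m.
N² = (9.81/1000) × (0.19/80.3) = 2.3212 × 10⁻⁵ s⁻².
N = √(2.3212 × 10⁻⁵) = 4.8179 × 10⁻³ rad s⁻¹, so T = 2π/N = 1.3041 × 10³ s ≈ 1.30 × 10³ s.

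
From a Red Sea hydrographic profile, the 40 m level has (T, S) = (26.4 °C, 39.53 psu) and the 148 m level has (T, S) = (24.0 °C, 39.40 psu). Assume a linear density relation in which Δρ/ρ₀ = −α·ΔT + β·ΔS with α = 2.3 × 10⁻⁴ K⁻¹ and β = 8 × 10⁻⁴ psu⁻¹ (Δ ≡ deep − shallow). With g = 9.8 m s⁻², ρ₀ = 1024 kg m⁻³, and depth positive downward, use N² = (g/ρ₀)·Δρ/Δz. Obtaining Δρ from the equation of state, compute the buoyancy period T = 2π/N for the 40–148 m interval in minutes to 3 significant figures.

ΔT = -2.4 K, ΔS = -0.13 psu (deep − shallow).
Δρ/ρ₀ = −αΔT + βΔS = 5.52 × 10⁻⁴ − 1.04 × 10⁻⁴ = 4.48 × 10⁻⁴, so Δρ ≈ 0.4588 kg m⁻³.
N² = (g/ρ₀)·Δρ/Δz = g·(Δρ/ρ₀)/Δz = 9.8 × 4.48 × 10⁻⁴ / 108 = 4.0652 × 10⁻⁵ s⁻².
N = √(4.0652 × 10⁻⁵) = 6.3759 × 10⁻³ rad s⁻¹ → T = 2π/N = 985.46 s = 16.424 min ≈ 16.4 min.

16.4 min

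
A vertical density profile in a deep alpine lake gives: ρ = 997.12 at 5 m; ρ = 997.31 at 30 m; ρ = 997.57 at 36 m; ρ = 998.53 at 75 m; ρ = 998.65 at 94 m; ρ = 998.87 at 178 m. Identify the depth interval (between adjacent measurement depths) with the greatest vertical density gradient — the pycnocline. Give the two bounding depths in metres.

Compute the density gradient over each adjacent pair:
  5–30 m: Δρ/Δz = 0.19/25 = 7.6 × 10⁻³ kg m⁻⁴
  30–36 m: Δρ/Δz = 0.26/6 = 0.043 kg m⁻⁴
  36–75 m: Δρ/Δz = 0.96/39 = 0.025 kg m⁻⁴
  75–94 m: Δρ/Δz = 0.12/19 = 6.3 × 10⁻³ kg m⁻⁴
  94–178 m: Δρ/Δz = 0.22/84 = 2.6 × 10⁻³ kg m⁻⁴
The largest gradient is in the 30–36 m interval — the pycnocline.

30–36 m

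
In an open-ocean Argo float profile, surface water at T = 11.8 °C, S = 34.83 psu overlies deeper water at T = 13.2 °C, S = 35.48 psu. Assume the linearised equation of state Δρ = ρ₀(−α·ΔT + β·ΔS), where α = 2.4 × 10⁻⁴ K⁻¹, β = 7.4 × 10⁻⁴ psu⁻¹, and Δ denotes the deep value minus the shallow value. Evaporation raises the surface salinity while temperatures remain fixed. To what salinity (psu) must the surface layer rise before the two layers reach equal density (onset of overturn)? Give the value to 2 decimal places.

35.03 psu

Neutral buoyancy requires −α(T_deep − T_surf) + β(S_deep − S_surf′) = 0.
S_surf′ = S_deep − (α/β)·ΔT = 35.48 − (2.4 × 10⁻⁴/7.4 × 10⁻⁴)·(+1.4) = 35.0259 psu.
Increase required: 35.0259 − 34.83 = 0.1959 psu.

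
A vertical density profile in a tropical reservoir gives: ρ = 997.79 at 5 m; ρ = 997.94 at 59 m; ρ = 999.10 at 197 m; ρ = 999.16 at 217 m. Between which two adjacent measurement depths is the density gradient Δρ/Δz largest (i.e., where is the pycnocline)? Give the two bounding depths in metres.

Compute the density gradient over each adjacent pair:
  5–59 m: Δρ/Δz = 0.15/54 = 2.8 × 10⁻³ kg m⁻⁴
  59–197 m: Δρ/Δz = 1.16/138 = 8.4 × 10⁻³ kg m⁻⁴
  197–217 m: Δρ/Δz = 0.06/20 = 3.0 × 10⁻³ kg m⁻⁴
The largest gradient is in the 59–197 m interval — the pycnocline.

59–197 m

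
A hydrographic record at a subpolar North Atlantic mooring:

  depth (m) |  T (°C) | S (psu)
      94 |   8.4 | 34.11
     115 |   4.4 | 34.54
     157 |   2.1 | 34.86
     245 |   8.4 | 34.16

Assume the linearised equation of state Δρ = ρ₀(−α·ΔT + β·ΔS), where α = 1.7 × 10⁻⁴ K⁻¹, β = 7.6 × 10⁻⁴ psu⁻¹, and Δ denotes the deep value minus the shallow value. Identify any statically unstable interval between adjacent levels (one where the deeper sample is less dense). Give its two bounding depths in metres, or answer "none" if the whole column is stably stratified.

157–245 m

Evaluate Δρ/ρ₀ = −αΔT + βΔS across each adjacent pair:
  94–115 m: −αΔT+βΔS = −(1.7 × 10⁻⁴)(-4.0)+(7.6 × 10⁻⁴)(+0.43) = 1.0 × 10⁻³ → stable
  115–157 m: −αΔT+βΔS = −(1.7 × 10⁻⁴)(-2.3)+(7.6 × 10⁻⁴)(+0.32) = 6.3 × 10⁻⁴ → stable
  157–245 m: −αΔT+βΔS = −(1.7 × 10⁻⁴)(+6.3)+(7.6 × 10⁻⁴)(-0.70) = -1.6 × 10⁻³ → UNSTABLE
The 157–245 m interval has Δρ < 0: lighter water underlies denser water.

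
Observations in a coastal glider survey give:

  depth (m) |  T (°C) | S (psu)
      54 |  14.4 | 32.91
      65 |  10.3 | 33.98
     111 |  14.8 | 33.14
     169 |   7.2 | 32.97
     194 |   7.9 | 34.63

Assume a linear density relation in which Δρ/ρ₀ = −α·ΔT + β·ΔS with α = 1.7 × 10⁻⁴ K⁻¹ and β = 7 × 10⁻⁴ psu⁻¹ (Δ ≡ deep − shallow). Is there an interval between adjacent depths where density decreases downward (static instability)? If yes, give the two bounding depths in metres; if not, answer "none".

Evaluate Δρ/ρ₀ = −αΔT + βΔS across each adjacent pair:
  54–65 m: −αΔT+βΔS = −(1.7 × 10⁻⁴)(-4.1)+(7 × 10⁻⁴)(+1.07) = 1.4 × 10⁻³ → stable
  65–111 m: −αΔT+βΔS = −(1.7 × 10⁻⁴)(+4.5)+(7 × 10⁻⁴)(-0.84) = -1.4 × 10⁻³ → UNSTABLE
  111–169 m: −αΔT+βΔS = −(1.7 × 10⁻⁴)(-7.6)+(7 × 10⁻⁴)(-0.17) = 1.2 × 10⁻³ → stable
  169–194 m: −αΔT+βΔS = −(1.7 × 10⁻⁴)(+0.7)+(7 × 10⁻⁴)(+1.66) = 1.0 × 10⁻³ → stable
The 65–111 m interval has Δρ < 0: lighter water underlies denser water.

65–111 m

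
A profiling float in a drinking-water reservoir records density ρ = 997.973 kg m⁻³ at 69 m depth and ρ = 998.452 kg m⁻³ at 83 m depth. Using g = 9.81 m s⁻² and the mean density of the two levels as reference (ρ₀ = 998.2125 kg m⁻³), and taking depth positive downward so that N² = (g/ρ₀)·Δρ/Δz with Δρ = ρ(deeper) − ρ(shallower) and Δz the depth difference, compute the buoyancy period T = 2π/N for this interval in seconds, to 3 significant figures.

Δρ = 998.452 − 997.973 = 0.479 kg m⁻³ over Δz = 83 − 69 = 14 m.
N² = (9.81/998.2125) × (0.479/14) = 3.3624 × 10⁻⁴ s⁻².
N = √(3.3624 × 10⁻⁴) = 0.018337 rad s⁻¹, so T = 2π/N = 342.65 s ≈ 343 s.
A positive N² confirms static stability across the interval.

343 s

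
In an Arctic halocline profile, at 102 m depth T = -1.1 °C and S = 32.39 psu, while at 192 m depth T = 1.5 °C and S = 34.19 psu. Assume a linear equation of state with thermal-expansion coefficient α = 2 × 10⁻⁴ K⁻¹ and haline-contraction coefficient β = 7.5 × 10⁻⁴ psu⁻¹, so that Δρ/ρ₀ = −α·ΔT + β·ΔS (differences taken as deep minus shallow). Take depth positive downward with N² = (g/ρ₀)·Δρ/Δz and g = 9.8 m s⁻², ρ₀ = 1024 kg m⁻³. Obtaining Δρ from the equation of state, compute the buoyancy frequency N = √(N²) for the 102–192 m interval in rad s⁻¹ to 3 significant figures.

ΔT = +2.6 K, ΔS = +1.80 psu (deep − shallow).
Δρ/ρ₀ = −αΔT + βΔS = -5.20 × 10⁻⁴ + 1.35 × 10⁻³ = 8.30 × 10⁻⁴, so Δρ ≈ 0.8499 kg m⁻³.
N² = (g/ρ₀)·Δρ/Δz = g·(Δρ/ρ₀)/Δz = 9.8 × 8.30 × 10⁻⁴ / 90 = 9.0378 × 10⁻⁵ s⁻².
N = √(9.0378 × 10⁻⁵) = 9.5067 × 10⁻³ rad s⁻¹ ≈ 9.51 × 10⁻³ rad s⁻¹.

9.51 × 10⁻³ rad s⁻¹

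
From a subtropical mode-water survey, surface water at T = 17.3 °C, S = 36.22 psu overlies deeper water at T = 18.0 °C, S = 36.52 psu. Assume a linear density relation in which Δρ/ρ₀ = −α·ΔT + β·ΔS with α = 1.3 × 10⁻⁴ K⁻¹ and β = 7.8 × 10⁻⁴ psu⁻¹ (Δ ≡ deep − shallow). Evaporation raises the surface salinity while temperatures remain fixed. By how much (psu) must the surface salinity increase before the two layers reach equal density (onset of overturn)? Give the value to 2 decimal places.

Neutral buoyancy requires −α(T_deep − T_surf) + β(S_deep − S_surf′) = 0.
S_surf′ = S_deep − (α/β)·ΔT = 36.52 − (1.3 × 10⁻⁴/7.8 × 10⁻⁴)·(+0.7) = 36.4033 psu.
Increase required: 36.4033 − 36.22 = 0.1833 psu.

0.18 psu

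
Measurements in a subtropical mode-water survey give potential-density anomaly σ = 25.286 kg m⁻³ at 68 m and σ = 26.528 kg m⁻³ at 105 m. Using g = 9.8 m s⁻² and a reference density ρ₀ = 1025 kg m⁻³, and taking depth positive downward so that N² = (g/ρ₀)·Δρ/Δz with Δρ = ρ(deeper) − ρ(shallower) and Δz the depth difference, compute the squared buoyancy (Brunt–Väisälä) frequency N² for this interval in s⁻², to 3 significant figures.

3.21 × 10⁻⁴ s⁻²

Δρ = 1026.528 − 1025.286 = 1.242 kg m⁻³ over Δz = 105 − 68 = 37 m.
N² = (9.8/1025) × (1.242/37) = 3.2094 × 10⁻⁴ s⁻² ≈ 3.21 × 10⁻⁴ s⁻².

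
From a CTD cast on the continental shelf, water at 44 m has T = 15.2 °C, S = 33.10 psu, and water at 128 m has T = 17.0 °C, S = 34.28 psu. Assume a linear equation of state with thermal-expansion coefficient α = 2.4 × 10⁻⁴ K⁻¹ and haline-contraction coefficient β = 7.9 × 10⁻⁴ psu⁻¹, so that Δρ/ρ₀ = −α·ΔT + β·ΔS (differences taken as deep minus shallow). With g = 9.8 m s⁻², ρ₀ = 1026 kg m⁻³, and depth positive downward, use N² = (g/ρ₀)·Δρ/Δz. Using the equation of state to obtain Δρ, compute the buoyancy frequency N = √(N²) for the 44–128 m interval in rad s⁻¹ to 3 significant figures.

ΔT = +1.8 K, ΔS = +1.18 psu (deep − shallow).
Δρ/ρ₀ = −αΔT + βΔS = -4.32 × 10⁻⁴ + 9.322 × 10⁻⁴ = 5.002 × 10⁻⁴, so Δρ ≈ 0.5132 kg m⁻³.
N² = (g/ρ₀)·Δρ/Δz = g·(Δρ/ρ₀)/Δz = 9.8 × 5.002 × 10⁻⁴ / 84 = 5.8357 × 10⁻⁵ s⁻².
N = √(5.8357 × 10⁻⁵) = 7.6392 × 10⁻³ rad s⁻¹ ≈ 7.64 × 10⁻³ rad s⁻¹.

7.64 × 10⁻³ rad s⁻¹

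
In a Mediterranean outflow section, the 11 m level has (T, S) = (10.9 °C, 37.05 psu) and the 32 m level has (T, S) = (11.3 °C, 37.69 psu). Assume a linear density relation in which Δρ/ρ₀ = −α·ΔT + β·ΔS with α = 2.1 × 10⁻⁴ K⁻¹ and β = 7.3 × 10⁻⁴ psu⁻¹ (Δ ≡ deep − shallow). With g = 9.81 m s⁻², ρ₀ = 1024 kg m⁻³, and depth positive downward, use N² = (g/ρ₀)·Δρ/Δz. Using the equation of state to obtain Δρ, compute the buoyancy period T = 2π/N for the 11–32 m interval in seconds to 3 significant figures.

ΔT = +0.4 K, ΔS = +0.64 psu (deep − shallow).
Δρ/ρ₀ = −αΔT + βΔS = -8.40 × 10⁻⁵ + 4.672 × 10⁻⁴ = 3.832 × 10⁻⁴, so Δρ ≈ 0.3924 kg m⁻³.
N² = (g/ρ₀)·Δρ/Δz = g·(Δρ/ρ₀)/Δz = 9.81 × 3.832 × 10⁻⁴ / 21 = 1.7901 × 10⁻⁴ s⁻².
N = √(1.7901 × 10⁻⁴) = 0.013379 rad s⁻¹ → T = 2π/N = 469.63 s ≈ 470 s.

470 s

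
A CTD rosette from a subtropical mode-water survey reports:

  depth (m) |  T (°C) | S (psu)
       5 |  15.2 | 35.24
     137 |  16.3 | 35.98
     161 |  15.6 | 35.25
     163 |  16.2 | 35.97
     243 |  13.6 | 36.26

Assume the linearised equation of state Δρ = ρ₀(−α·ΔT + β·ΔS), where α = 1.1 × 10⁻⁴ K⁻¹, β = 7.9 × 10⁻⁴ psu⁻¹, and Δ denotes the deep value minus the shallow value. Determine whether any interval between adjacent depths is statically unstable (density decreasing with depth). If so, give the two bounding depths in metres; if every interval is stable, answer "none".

137–161 m

Evaluate Δρ/ρ₀ = −αΔT + βΔS across each adjacent pair:
  5–137 m: −αΔT+βΔS = −(1.1 × 10⁻⁴)(+1.1)+(7.9 × 10⁻⁴)(+0.74) = 4.6 × 10⁻⁴ → stable
  137–161 m: −αΔT+βΔS = −(1.1 × 10⁻⁴)(-0.7)+(7.9 × 10⁻⁴)(-0.73) = -5.0 × 10⁻⁴ → UNSTABLE
  161–163 m: −αΔT+βΔS = −(1.1 × 10⁻⁴)(+0.6)+(7.9 × 10⁻⁴)(+0.72) = 5.0 × 10⁻⁴ → stable
  163–243 m: −αΔT+βΔS = −(1.1 × 10⁻⁴)(-2.6)+(7.9 × 10⁻⁴)(+0.29) = 5.2 × 10⁻⁴ → stable
The 137–161 m interval has Δρ < 0: lighter water underlies denser water.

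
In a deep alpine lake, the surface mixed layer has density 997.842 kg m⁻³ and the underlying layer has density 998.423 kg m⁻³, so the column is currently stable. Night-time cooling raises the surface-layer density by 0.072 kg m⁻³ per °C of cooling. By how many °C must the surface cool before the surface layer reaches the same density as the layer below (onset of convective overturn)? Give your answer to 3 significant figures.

Density deficit of the surface layer: 998.423 − 997.842 = 0.581 kg m⁻³.
Required change = 0.581 / 0.072 = 8.07 °C.

8.07 °C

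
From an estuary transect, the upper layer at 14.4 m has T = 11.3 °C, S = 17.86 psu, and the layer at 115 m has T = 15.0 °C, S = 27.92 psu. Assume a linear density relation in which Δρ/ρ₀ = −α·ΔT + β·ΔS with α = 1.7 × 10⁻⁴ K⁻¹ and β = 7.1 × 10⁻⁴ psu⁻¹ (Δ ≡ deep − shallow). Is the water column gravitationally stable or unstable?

ΔT = 15.0 − 11.3 = +3.7 K and ΔS = 27.92 − 17.86 = +10.06 psu (deep − shallow).
−αΔT = -6.29 × 10⁻⁴; βΔS = 7.1426 × 10⁻³; sum Δρ/ρ₀ = 6.5136 × 10⁻³.
Δρ/ρ₀ > 0, so Δρ > 0: deeper water is denser → statically stable.

stable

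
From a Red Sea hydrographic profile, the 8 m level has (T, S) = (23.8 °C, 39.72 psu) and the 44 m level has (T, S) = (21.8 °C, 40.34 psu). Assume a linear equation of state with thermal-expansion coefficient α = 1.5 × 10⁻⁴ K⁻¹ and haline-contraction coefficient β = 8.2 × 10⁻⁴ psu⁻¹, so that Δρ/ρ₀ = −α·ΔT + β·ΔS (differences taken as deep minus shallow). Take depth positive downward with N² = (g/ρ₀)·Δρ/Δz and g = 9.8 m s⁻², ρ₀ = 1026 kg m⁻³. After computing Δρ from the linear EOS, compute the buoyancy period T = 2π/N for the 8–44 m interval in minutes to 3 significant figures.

ΔT = -2.0 K, ΔS = +0.62 psu (deep − shallow).
Δρ/ρ₀ = −αΔT + βΔS = 3.00 × 10⁻⁴ + 5.084 × 10⁻⁴ = 8.084 × 10⁻⁴, so Δρ ≈ 0.8294 kg m⁻³.
N² = (g/ρ₀)·Δρ/Δz = g·(Δρ/ρ₀)/Δz = 9.8 × 8.084 × 10⁻⁴ / 36 = 2.2006 × 10⁻⁴ s⁻².
N = √(2.2006 × 10⁻⁴) = 0.014834 rad s⁻¹ → T = 2π/N = 423.57 s = 7.0595 min ≈ 7.06 min.

7.06 min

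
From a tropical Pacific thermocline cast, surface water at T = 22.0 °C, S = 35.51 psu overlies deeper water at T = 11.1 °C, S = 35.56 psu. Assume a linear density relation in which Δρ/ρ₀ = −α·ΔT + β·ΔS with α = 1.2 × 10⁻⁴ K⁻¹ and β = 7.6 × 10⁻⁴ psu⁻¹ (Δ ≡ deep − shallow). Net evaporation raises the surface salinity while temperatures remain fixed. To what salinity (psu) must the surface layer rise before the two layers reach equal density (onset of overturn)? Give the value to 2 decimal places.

Neutral buoyancy requires −α(T_deep − T_surf) + β(S_deep − S_surf′) = 0.
S_surf′ = S_deep − (α/β)·ΔT = 35.56 − (1.2 × 10⁻⁴/7.6 × 10⁻⁴)·(-10.9) = 37.2811 psu.
Increase required: 37.2811 − 35.51 = 1.7711 psu.

37.28 psu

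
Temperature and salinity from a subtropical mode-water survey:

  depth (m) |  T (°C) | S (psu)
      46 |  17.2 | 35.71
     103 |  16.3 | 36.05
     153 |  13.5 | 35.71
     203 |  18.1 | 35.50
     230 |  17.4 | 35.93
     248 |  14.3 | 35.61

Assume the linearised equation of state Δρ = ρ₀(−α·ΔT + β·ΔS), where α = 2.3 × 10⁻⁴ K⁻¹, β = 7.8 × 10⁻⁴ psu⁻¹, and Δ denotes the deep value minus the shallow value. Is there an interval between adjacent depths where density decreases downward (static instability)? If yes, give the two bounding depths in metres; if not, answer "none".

Evaluate Δρ/ρ₀ = −αΔT + βΔS across each adjacent pair:
  46–103 m: −αΔT+βΔS = −(2.3 × 10⁻⁴)(-0.9)+(7.8 × 10⁻⁴)(+0.34) = 4.7 × 10⁻⁴ → stable
  103–153 m: −αΔT+βΔS = −(2.3 × 10⁻⁴)(-2.8)+(7.8 × 10⁻⁴)(-0.34) = 3.8 × 10⁻⁴ → stable
  153–203 m: −αΔT+βΔS = −(2.3 × 10⁻⁴)(+4.6)+(7.8 × 10⁻⁴)(-0.21) = -1.2 × 10⁻³ → UNSTABLE
  203–230 m: −αΔT+βΔS = −(2.3 × 10⁻⁴)(-0.7)+(7.8 × 10⁻⁴)(+0.43) = 5.0 × 10⁻⁴ → stable
  230–248 m: −αΔT+βΔS = −(2.3 × 10⁻⁴)(-3.1)+(7.8 × 10⁻⁴)(-0.32) = 4.6 × 10⁻⁴ → stable
The 153–203 m interval has Δρ < 0: lighter water underlies denser water.

153–203 m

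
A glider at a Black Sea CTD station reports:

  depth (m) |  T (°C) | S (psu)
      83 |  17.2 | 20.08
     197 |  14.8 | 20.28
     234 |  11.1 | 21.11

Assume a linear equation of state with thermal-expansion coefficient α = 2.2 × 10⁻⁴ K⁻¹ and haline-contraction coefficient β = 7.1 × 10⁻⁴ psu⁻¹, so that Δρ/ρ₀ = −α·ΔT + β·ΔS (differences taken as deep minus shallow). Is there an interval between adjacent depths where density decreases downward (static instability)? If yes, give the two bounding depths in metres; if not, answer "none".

none

Evaluate Δρ/ρ₀ = −αΔT + βΔS across each adjacent pair:
  83–197 m: −αΔT+βΔS = −(2.2 × 10⁻⁴)(-2.4)+(7.1 × 10⁻⁴)(+0.20) = 6.7 × 10⁻⁴ → stable
  197–234 m: −αΔT+βΔS = −(2.2 × 10⁻⁴)(-3.7)+(7.1 × 10⁻⁴)(+0.83) = 1.4 × 10⁻³ → stable
Every interval has Δρ > 0: the column is stably stratified throughout.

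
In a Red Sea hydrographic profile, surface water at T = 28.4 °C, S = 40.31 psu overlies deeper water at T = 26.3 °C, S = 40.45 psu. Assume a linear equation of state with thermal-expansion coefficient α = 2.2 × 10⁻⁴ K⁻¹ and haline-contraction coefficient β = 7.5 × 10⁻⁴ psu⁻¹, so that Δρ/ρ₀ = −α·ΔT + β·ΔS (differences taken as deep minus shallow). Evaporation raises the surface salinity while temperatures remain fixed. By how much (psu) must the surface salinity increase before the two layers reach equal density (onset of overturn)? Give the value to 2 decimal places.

0.76 psu

Neutral buoyancy requires −α(T_deep − T_surf) + β(S_deep − S_surf′) = 0.
S_surf′ = S_deep − (α/β)·ΔT = 40.45 − (2.2 × 10⁻⁴/7.5 × 10⁻⁴)·(-2.1) = 41.0660 psu.
Increase required: 41.0660 − 40.31 = 0.7560 psu.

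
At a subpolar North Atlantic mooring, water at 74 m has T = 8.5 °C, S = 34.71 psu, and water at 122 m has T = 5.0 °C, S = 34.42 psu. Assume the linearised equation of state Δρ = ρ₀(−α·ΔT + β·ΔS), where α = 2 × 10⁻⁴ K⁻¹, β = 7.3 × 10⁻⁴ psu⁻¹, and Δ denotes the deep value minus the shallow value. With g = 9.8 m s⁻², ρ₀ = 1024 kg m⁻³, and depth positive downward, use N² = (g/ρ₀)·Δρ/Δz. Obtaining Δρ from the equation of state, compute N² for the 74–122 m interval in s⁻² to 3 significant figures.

9.97 × 10⁻⁵ s⁻²

ΔT = -3.5 K, ΔS = -0.29 psu (deep − shallow).
Δρ/ρ₀ = −αΔT + βΔS = 7.00 × 10⁻⁴ − 2.117 × 10⁻⁴ = 4.883 × 10⁻⁴, so Δρ ≈ 0.5000 kg m⁻³.
N² = (g/ρ₀)·Δρ/Δz = g·(Δρ/ρ₀)/Δz = 9.8 × 4.883 × 10⁻⁴ / 48 = 9.9695 × 10⁻⁵ s⁻² ≈ 9.97 × 10⁻⁵ s⁻².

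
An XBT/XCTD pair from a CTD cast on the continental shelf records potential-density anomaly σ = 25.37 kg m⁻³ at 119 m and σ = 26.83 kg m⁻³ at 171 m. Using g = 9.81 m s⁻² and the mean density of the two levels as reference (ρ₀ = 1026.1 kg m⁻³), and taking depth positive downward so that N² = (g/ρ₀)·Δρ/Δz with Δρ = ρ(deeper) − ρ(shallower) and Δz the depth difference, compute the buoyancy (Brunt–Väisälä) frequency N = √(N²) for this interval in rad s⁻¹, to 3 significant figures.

0.0164 rad s⁻¹

Δρ = 1026.83 − 1025.37 = 1.46 kg m⁻³ over Δz = 171 − 119 = 52 m.
N² = (9.81/1026.1) × (1.46/52) = 2.6843 × 10⁻⁴ s⁻².
N = √(2.6843 × 10⁻⁴) = 0.016384 rad s⁻¹ ≈ 0.0164 rad s⁻¹.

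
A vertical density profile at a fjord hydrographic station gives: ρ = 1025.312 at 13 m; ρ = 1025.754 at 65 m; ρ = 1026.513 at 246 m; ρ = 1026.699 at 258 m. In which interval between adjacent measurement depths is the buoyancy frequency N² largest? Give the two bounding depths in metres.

Compute the density gradient over each adjacent pair:
  13–65 m: Δρ/Δz = 0.442/52 = 8.5 × 10⁻³ kg m⁻⁴
  65–246 m: Δρ/Δz = 0.759/181 = 4.2 × 10⁻³ kg m⁻⁴
  246–258 m: Δρ/Δz = 0.186/12 = 0.015 kg m⁻⁴
The largest gradient is in the 246–258 m interval — the pycnocline.

246–258 m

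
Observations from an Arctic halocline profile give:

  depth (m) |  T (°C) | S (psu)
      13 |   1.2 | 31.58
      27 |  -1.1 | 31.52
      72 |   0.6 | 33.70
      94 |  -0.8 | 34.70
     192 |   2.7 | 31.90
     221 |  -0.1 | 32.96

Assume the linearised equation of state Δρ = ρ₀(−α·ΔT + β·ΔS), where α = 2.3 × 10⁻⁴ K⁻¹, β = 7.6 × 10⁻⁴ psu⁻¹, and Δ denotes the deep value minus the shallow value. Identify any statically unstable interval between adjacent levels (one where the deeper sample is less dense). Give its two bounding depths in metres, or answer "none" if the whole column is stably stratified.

94–192 m

Evaluate Δρ/ρ₀ = −αΔT + βΔS across each adjacent pair:
  13–27 m: −αΔT+βΔS = −(2.3 × 10⁻⁴)(-2.3)+(7.6 × 10⁻⁴)(-0.06) = 4.8 × 10⁻⁴ → stable
  27–72 m: −αΔT+βΔS = −(2.3 × 10⁻⁴)(+1.7)+(7.6 × 10⁻⁴)(+2.18) = 1.3 × 10⁻³ → stable
  72–94 m: −αΔT+βΔS = −(2.3 × 10⁻⁴)(-1.4)+(7.6 × 10⁻⁴)(+1.00) = 1.1 × 10⁻³ → stable
  94–192 m: −αΔT+βΔS = −(2.3 × 10⁻⁴)(+3.5)+(7.6 × 10⁻⁴)(-2.80) = -2.9 × 10⁻³ → UNSTABLE
  192–221 m: −αΔT+βΔS = −(2.3 × 10⁻⁴)(-2.8)+(7.6 × 10⁻⁴)(+1.06) = 1.4 × 10⁻³ → stable
The 94–192 m interval has Δρ < 0: lighter water underlies denser water.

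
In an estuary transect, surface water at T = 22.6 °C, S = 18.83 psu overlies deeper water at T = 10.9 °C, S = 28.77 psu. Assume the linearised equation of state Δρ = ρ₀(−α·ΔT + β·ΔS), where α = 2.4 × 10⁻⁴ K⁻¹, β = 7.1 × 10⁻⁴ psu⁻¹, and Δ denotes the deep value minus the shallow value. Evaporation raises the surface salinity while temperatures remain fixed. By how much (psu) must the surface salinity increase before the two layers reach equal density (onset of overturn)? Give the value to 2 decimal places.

Neutral buoyancy requires −α(T_deep − T_surf) + β(S_deep − S_surf′) = 0.
S_surf′ = S_deep − (α/β)·ΔT = 28.77 − (2.4 × 10⁻⁴/7.1 × 10⁻⁴)·(-11.7) = 32.7249 psu.
Increase required: 32.7249 − 18.83 = 13.8949 psu.

13.89 psu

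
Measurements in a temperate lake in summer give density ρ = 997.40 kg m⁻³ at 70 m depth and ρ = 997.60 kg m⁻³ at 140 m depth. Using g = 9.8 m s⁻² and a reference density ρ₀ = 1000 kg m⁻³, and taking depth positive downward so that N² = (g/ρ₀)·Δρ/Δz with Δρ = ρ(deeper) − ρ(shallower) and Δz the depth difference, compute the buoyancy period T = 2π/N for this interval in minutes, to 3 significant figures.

Δρ = 997.60 − 997.40 = 0.20 kg m⁻³ over Δz = 140 − 70 = 70 m.
N² = (9.8/1000) × (0.20/70) = 2.8000 × 10⁻⁵ s⁻².
N = √(2.8000 × 10⁻⁵) = 5.2915 × 10⁻³ rad s⁻¹, so T = 2π/N = 1.1874 × 10³ s = 19.790 min ≈ 19.8 min.

19.8 min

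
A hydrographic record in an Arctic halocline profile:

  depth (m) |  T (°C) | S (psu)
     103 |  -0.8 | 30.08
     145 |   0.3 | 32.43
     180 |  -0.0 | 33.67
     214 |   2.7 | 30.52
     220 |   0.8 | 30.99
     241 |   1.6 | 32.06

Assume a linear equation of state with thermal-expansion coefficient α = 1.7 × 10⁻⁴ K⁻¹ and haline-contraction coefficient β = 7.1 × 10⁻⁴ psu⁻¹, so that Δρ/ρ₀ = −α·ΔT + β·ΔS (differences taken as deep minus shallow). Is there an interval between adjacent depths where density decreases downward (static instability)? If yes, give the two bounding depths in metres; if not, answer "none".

Evaluate Δρ/ρ₀ = −αΔT + βΔS across each adjacent pair:
  103–145 m: −αΔT+βΔS = −(1.7 × 10⁻⁴)(+1.1)+(7.1 × 10⁻⁴)(+2.35) = 1.5 × 10⁻³ → stable
  145–180 m: −αΔT+βΔS = −(1.7 × 10⁻⁴)(-0.3)+(7.1 × 10⁻⁴)(+1.24) = 9.3 × 10⁻⁴ → stable
  180–214 m: −αΔT+βΔS = −(1.7 × 10⁻⁴)(+2.7)+(7.1 × 10⁻⁴)(-3.15) = -2.7 × 10⁻³ → UNSTABLE
  214–220 m: −αΔT+βΔS = −(1.7 × 10⁻⁴)(-1.9)+(7.1 × 10⁻⁴)(+0.47) = 6.6 × 10⁻⁴ → stable
  220–241 m: −αΔT+βΔS = −(1.7 × 10⁻⁴)(+0.8)+(7.1 × 10⁻⁴)(+1.07) = 6.2 × 10⁻⁴ → stable
The 180–214 m interval has Δρ < 0: lighter water underlies denser water.

180–214 m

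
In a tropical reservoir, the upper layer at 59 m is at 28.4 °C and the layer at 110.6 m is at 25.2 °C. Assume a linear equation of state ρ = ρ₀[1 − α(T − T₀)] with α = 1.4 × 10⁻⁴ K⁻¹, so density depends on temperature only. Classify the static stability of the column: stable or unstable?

stable

ΔT = 25.2 − 28.4 = -3.2 K, so Δρ/ρ₀ = −αΔT = 4.48 × 10⁻⁴.
Δρ/ρ₀ > 0, so Δρ > 0: deeper water is denser → statically stable.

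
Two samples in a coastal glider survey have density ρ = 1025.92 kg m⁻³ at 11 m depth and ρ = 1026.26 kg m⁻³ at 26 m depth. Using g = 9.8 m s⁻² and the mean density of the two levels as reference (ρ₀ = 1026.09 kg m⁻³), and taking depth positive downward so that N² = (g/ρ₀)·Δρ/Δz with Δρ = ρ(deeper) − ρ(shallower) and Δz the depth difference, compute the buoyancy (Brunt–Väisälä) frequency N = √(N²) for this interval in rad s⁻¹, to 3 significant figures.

0.0147 rad s⁻¹

Δρ = 1026.26 − 1025.92 = 0.34 kg m⁻³ over Δz = 26 − 11 = 15 m.
N² = (9.8/1026.09) × (0.34/15) = 2.1649 × 10⁻⁴ s⁻².
N = √(2.1649 × 10⁻⁴) = 0.014714 rad s⁻¹ ≈ 0.0147 rad s⁻¹.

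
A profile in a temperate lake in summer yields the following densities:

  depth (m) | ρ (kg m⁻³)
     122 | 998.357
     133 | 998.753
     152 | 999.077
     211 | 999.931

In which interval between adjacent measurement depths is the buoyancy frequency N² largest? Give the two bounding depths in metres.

122–133 m

Compute the density gradient over each adjacent pair:
  122–133 m: Δρ/Δz = 0.396/11 = 0.036 kg m⁻⁴
  133–152 m: Δρ/Δz = 0.324/19 = 0.017 kg m⁻⁴
  152–211 m: Δρ/Δz = 0.854/59 = 0.014 kg m⁻⁴
The largest gradient is in the 122–133 m interval — the pycnocline.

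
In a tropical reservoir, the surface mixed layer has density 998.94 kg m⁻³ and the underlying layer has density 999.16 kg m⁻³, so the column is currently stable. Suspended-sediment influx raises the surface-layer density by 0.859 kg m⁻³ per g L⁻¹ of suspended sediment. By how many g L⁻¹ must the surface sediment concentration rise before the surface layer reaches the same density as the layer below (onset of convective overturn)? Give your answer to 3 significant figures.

0.256 g L⁻¹

Density deficit of the surface layer: 999.16 − 998.94 = 0.22 kg m⁻³.
Required change = 0.22 / 0.859 = 0.256 g L⁻¹.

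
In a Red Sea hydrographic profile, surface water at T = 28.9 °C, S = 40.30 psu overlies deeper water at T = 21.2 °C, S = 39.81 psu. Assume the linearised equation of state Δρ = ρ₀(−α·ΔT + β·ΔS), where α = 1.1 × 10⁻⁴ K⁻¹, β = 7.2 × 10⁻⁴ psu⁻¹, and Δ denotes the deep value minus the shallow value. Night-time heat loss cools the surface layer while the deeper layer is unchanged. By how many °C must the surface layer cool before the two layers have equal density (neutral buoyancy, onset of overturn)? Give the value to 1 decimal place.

Neutral buoyancy requires Δρ = 0, i.e. −α(T_deep − T_surf′) + β(S_deep − S_surf) = 0.
T_surf′ = T_deep − (β/α)·ΔS = 21.2 − (7.2 × 10⁻⁴/1.1 × 10⁻⁴)·(-0.49) = 24.407 °C.
Cooling required: 28.9 − (24.407) = 4.493 °C.

4.5 °C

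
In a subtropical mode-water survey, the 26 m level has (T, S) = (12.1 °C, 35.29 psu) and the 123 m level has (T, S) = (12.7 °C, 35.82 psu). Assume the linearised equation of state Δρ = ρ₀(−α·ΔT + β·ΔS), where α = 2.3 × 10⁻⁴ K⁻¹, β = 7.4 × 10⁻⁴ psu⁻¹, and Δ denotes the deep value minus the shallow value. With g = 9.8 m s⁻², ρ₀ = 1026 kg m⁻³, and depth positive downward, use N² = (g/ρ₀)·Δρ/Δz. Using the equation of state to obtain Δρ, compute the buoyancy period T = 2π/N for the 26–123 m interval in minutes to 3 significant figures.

ΔT = +0.6 K, ΔS = +0.53 psu (deep − shallow).
Δρ/ρ₀ = −αΔT + βΔS = -1.38 × 10⁻⁴ + 3.922 × 10⁻⁴ = 2.542 × 10⁻⁴, so Δρ ≈ 0.2608 kg m⁻³.
N² = (g/ρ₀)·Δρ/Δz = g·(Δρ/ρ₀)/Δz = 9.8 × 2.542 × 10⁻⁴ / 97 = 2.5682 × 10⁻⁵ s⁻².
N = √(2.5682 × 10⁻⁵) = 5.0677 × 10⁻³ rad s⁻¹ → T = 2π/N = 1.2398 × 10³ s = 20.663 min ≈ 20.7 min.

20.7 min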